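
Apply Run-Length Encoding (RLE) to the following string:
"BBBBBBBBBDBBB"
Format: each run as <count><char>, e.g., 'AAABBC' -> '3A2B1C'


Scanning runs left to right:
  i=0: run of 'B' x 9 -> '9B'
  i=9: run of 'D' x 1 -> '1D'
  i=10: run of 'B' x 3 -> '3B'

RLE = 9B1D3B


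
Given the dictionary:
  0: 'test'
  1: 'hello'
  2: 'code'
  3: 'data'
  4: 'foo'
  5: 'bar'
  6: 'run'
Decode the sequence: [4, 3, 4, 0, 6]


Look up each index in the dictionary:
  4 -> 'foo'
  3 -> 'data'
  4 -> 'foo'
  0 -> 'test'
  6 -> 'run'

Decoded: "foo data foo test run"


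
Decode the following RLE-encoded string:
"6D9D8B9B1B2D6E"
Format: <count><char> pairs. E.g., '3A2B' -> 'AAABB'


Expanding each <count><char> pair:
  6D -> 'DDDDDD'
  9D -> 'DDDDDDDDD'
  8B -> 'BBBBBBBB'
  9B -> 'BBBBBBBBB'
  1B -> 'B'
  2D -> 'DD'
  6E -> 'EEEEEE'

Decoded = DDDDDDDDDDDDDDDBBBBBBBBBBBBBBBBBBDDEEEEEE


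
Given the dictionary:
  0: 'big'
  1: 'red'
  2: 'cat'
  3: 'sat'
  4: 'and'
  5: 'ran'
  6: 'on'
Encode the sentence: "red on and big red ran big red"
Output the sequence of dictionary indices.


Look up each word in the dictionary:
  'red' -> 1
  'on' -> 6
  'and' -> 4
  'big' -> 0
  'red' -> 1
  'ran' -> 5
  'big' -> 0
  'red' -> 1

Encoded: [1, 6, 4, 0, 1, 5, 0, 1]


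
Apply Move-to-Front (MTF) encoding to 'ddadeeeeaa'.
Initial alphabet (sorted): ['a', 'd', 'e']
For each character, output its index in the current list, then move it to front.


MTF encoding:
'd': index 1 in ['a', 'd', 'e'] -> ['d', 'a', 'e']
'd': index 0 in ['d', 'a', 'e'] -> ['d', 'a', 'e']
'a': index 1 in ['d', 'a', 'e'] -> ['a', 'd', 'e']
'd': index 1 in ['a', 'd', 'e'] -> ['d', 'a', 'e']
'e': index 2 in ['d', 'a', 'e'] -> ['e', 'd', 'a']
'e': index 0 in ['e', 'd', 'a'] -> ['e', 'd', 'a']
'e': index 0 in ['e', 'd', 'a'] -> ['e', 'd', 'a']
'e': index 0 in ['e', 'd', 'a'] -> ['e', 'd', 'a']
'a': index 2 in ['e', 'd', 'a'] -> ['a', 'e', 'd']
'a': index 0 in ['a', 'e', 'd'] -> ['a', 'e', 'd']


Output: [1, 0, 1, 1, 2, 0, 0, 0, 2, 0]


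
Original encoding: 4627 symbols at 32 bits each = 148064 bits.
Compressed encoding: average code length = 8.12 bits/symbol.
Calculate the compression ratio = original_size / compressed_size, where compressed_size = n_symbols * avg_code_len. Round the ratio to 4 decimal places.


original_size = n_symbols * orig_bits = 4627 * 32 = 148064 bits
compressed_size = n_symbols * avg_code_len = 4627 * 8.12 = 37571.24 bits
ratio = original_size / compressed_size = 148064 / 37571.24 = 3.9409

Compression ratio = 3.9409


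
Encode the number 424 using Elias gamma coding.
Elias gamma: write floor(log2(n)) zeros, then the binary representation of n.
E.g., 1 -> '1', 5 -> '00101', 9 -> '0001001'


num_bits = floor(log2(424)) + 1 = 9
leading_zeros = num_bits - 1 = 8
binary(424) = 110101000

Elias gamma(424) = '00000000' + '110101000' = 00000000110101000 (17 bits)


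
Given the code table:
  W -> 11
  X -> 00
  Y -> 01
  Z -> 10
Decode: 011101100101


Decoding:
01 -> Y
11 -> W
01 -> Y
10 -> Z
01 -> Y
01 -> Y


Result: YWYZYY


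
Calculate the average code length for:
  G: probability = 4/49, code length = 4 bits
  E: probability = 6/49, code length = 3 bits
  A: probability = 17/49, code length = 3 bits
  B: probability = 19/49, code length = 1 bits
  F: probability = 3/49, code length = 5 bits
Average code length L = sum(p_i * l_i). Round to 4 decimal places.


Weighted contributions p_i * l_i:
  G: (4/49) * 4 = 16/49
  E: (6/49) * 3 = 18/49
  A: (17/49) * 3 = 51/49
  B: (19/49) * 1 = 19/49
  F: (3/49) * 5 = 15/49
Sum = (16 + 18 + 51 + 19 + 15)/49 = 119/49

L = 119/49 = 2.4286 bits/symbol


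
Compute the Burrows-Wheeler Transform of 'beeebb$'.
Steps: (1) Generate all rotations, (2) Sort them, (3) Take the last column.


Rotations (sorted):
  0: $beeebb -> last char: b
  1: b$beeeb -> last char: b
  2: bb$beee -> last char: e
  3: beeebb$ -> last char: $
  4: ebb$bee -> last char: e
  5: eebb$be -> last char: e
  6: eeebb$b -> last char: b


BWT = bbe$eeb


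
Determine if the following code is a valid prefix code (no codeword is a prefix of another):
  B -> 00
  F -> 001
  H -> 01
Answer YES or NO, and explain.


Checking each pair (does one codeword prefix another?):
  B='00' vs F='001': prefix -- VIOLATION

NO -- this is NOT a valid prefix code. B (00) is a prefix of F (001).


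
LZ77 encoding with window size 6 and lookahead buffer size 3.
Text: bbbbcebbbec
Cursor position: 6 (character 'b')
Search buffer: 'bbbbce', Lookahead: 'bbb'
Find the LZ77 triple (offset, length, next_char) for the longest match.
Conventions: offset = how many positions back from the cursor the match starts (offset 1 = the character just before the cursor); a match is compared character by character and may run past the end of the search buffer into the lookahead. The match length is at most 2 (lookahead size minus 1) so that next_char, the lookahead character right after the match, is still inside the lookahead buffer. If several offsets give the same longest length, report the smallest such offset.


Try each offset into the search buffer:
  offset=1 (pos 5, char 'e'): match length 0
  offset=2 (pos 4, char 'c'): match length 0
  offset=3 (pos 3, char 'b'): match length 1
  offset=4 (pos 2, char 'b'): match length 2
  offset=5 (pos 1, char 'b'): match length 2
  offset=6 (pos 0, char 'b'): match length 2
Longest match has length 2, found at offsets 4, 5, 6; take the smallest, offset 4.
next_char = character at position 6 + 2 = 8 -> 'b'

Best match: offset=4, length=2 (matching 'bb' starting at position 2)
LZ77 triple: (4, 2, 'b')


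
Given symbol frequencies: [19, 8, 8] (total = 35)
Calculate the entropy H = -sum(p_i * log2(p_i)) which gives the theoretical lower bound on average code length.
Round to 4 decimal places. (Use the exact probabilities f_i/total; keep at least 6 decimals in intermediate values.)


Per-symbol terms -p_i * log2(p_i) with p_i = f_i/35:
  p = 19/35 = 0.542857: log2(p) = -0.881356, -p*log2(p) = 0.478450
  p = 8/35 = 0.228571: log2(p) = -2.129283, -p*log2(p) = 0.486693
  p = 8/35 = 0.228571: log2(p) = -2.129283, -p*log2(p) = 0.486693
H = 0.478450 + 0.486693 + 0.486693 = 1.451836

H = 1.4518 bits/symbol


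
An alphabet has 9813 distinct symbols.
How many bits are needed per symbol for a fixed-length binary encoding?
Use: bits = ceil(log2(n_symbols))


log2(9813) = 13.2605
Bracket: 2^13 = 8192 < 9813 <= 2^14 = 16384
So ceil(log2(9813)) = 14

bits = ceil(log2(9813)) = ceil(13.2605) = 14 bits


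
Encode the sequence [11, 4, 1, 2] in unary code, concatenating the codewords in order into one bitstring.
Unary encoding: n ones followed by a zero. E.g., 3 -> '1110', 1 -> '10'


Encode each number as n ones followed by a terminating 0:
  11 -> 111111111110 (12 bits)
  4 -> 11110 (5 bits)
  1 -> 10 (2 bits)
  2 -> 110 (3 bits)
Total length = 12 + 5 + 2 + 3 = 22 bits.

Unary([11, 4, 1, 2]) = 1111111111101111010110 (22 bits)


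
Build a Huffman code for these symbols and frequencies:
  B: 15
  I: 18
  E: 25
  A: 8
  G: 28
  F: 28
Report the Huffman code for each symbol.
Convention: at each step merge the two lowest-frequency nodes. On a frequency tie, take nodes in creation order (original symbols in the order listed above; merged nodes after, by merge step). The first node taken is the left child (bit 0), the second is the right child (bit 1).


Huffman tree construction:
Step 1: Merge A(8) + B(15) = 23
Step 2: Merge I(18) + (A+B)(23) = 41
Step 3: Merge E(25) + G(28) = 53
Step 4: Merge F(28) + (I+(A+B))(41) = 69
Step 5: Merge (E+G)(53) + (F+(I+(A+B)))(69) = 122
Read each symbol's code off the tree from the root (left child = 0, right child = 1).

Codes:
  B: 1111 (length 4)
  I: 110 (length 3)
  E: 00 (length 2)
  A: 1110 (length 4)
  G: 01 (length 2)
  F: 10 (length 2)
Average code length: 308/122 = 2.5246 bits/symbol


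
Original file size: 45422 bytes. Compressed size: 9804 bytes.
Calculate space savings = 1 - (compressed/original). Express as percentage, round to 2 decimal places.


ratio = compressed/original = 9804/45422 = 0.215843
savings = 1 - ratio = 1 - 0.215843 = 0.784157
as a percentage: 0.784157 * 100 = 78.42%

Space savings = 1 - 9804/45422 = 78.42%


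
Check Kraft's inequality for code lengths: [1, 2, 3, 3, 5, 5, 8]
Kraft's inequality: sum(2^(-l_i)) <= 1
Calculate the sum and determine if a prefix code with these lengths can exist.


Sum = 2^(-1) + 2^(-2) + 2^(-3) + 2^(-3) + 2^(-5) + 2^(-5) + 2^(-8)
    = 0.5 + 0.25 + 0.125 + 0.125 + 0.03125 + 0.03125 + 0.00390625
    = 273/256 = 1.06640625
Since 1.06640625 > 1, Kraft's inequality is NOT satisfied.
A prefix code with these lengths CANNOT exist.

Kraft sum = 1.06640625. Not satisfied.


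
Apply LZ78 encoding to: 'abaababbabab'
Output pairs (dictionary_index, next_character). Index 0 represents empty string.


LZ78 encoding steps:
Dictionary: {0: ''}
Step 1: w='' (idx 0), next='a' -> output (0, 'a'), add 'a' as idx 1
Step 2: w='' (idx 0), next='b' -> output (0, 'b'), add 'b' as idx 2
Step 3: w='a' (idx 1), next='a' -> output (1, 'a'), add 'aa' as idx 3
Step 4: w='b' (idx 2), next='a' -> output (2, 'a'), add 'ba' as idx 4
Step 5: w='b' (idx 2), next='b' -> output (2, 'b'), add 'bb' as idx 5
Step 6: w='a' (idx 1), next='b' -> output (1, 'b'), add 'ab' as idx 6
Step 7: w='ab' (idx 6), end of input -> output (6, '')


Encoded: [(0, 'a'), (0, 'b'), (1, 'a'), (2, 'a'), (2, 'b'), (1, 'b'), (6, '')]


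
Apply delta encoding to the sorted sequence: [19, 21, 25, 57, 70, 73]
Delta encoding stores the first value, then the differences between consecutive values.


First value: 19
Deltas:
  21 - 19 = 2
  25 - 21 = 4
  57 - 25 = 32
  70 - 57 = 13
  73 - 70 = 3


Delta encoded: [19, 2, 4, 32, 13, 3]


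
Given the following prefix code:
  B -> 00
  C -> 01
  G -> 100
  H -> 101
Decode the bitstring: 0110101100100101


Decoding step by step:
Bits 01 -> C
Bits 101 -> H
Bits 01 -> C
Bits 100 -> G
Bits 100 -> G
Bits 101 -> H


Decoded message: CHCGGH


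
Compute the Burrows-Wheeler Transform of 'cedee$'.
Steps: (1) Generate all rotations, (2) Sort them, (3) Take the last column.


Rotations (sorted):
  0: $cedee -> last char: e
  1: cedee$ -> last char: $
  2: dee$ce -> last char: e
  3: e$cede -> last char: e
  4: edee$c -> last char: c
  5: ee$ced -> last char: d


BWT = e$eecd


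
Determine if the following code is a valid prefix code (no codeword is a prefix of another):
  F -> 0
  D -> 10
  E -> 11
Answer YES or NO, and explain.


Checking each pair (does one codeword prefix another?):
  F='0' vs D='10': no prefix
  F='0' vs E='11': no prefix
  D='10' vs F='0': no prefix
  D='10' vs E='11': no prefix
  E='11' vs F='0': no prefix
  E='11' vs D='10': no prefix
No violation found over all pairs.

YES -- this is a valid prefix code. No codeword is a prefix of any other codeword.


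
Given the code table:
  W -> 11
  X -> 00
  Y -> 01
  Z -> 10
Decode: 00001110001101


Decoding:
00 -> X
00 -> X
11 -> W
10 -> Z
00 -> X
11 -> W
01 -> Y


Result: XXWZXWY


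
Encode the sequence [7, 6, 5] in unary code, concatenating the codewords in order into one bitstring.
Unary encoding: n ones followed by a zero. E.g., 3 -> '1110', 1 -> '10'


Encode each number as n ones followed by a terminating 0:
  7 -> 11111110 (8 bits)
  6 -> 1111110 (7 bits)
  5 -> 111110 (6 bits)
Total length = 8 + 7 + 6 = 21 bits.

Unary([7, 6, 5]) = 111111101111110111110 (21 bits)


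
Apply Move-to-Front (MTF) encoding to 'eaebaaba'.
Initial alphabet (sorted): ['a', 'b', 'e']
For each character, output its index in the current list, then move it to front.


MTF encoding:
'e': index 2 in ['a', 'b', 'e'] -> ['e', 'a', 'b']
'a': index 1 in ['e', 'a', 'b'] -> ['a', 'e', 'b']
'e': index 1 in ['a', 'e', 'b'] -> ['e', 'a', 'b']
'b': index 2 in ['e', 'a', 'b'] -> ['b', 'e', 'a']
'a': index 2 in ['b', 'e', 'a'] -> ['a', 'b', 'e']
'a': index 0 in ['a', 'b', 'e'] -> ['a', 'b', 'e']
'b': index 1 in ['a', 'b', 'e'] -> ['b', 'a', 'e']
'a': index 1 in ['b', 'a', 'e'] -> ['a', 'b', 'e']


Output: [2, 1, 1, 2, 2, 0, 1, 1]


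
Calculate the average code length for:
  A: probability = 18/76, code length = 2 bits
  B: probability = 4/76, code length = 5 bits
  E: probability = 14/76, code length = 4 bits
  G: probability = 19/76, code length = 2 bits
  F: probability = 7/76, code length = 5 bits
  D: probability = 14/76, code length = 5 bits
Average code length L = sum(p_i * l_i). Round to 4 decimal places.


Weighted contributions p_i * l_i:
  A: (18/76) * 2 = 36/76
  B: (4/76) * 5 = 20/76
  E: (14/76) * 4 = 56/76
  G: (19/76) * 2 = 38/76
  F: (7/76) * 5 = 35/76
  D: (14/76) * 5 = 70/76
Sum = (36 + 20 + 56 + 38 + 35 + 70)/76 = 255/76

L = 255/76 = 3.3553 bits/symbol


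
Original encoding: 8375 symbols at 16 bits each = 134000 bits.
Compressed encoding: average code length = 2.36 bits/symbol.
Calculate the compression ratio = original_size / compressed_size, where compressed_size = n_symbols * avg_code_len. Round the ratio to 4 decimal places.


original_size = n_symbols * orig_bits = 8375 * 16 = 134000 bits
compressed_size = n_symbols * avg_code_len = 8375 * 2.36 = 19765.0 bits
ratio = original_size / compressed_size = 134000 / 19765.0 = 6.7797

Compression ratio = 6.7797


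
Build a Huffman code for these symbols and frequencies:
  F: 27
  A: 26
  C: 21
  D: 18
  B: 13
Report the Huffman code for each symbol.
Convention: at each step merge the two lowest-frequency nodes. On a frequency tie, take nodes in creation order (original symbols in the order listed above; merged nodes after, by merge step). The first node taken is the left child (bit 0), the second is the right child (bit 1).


Huffman tree construction:
Step 1: Merge B(13) + D(18) = 31
Step 2: Merge C(21) + A(26) = 47
Step 3: Merge F(27) + (B+D)(31) = 58
Step 4: Merge (C+A)(47) + (F+(B+D))(58) = 105
Read each symbol's code off the tree from the root (left child = 0, right child = 1).

Codes:
  F: 10 (length 2)
  A: 01 (length 2)
  C: 00 (length 2)
  D: 111 (length 3)
  B: 110 (length 3)
Average code length: 241/105 = 2.2952 bits/symbol


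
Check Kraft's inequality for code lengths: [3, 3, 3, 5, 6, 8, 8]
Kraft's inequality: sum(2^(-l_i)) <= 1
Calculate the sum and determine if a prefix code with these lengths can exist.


Sum = 2^(-3) + 2^(-3) + 2^(-3) + 2^(-5) + 2^(-6) + 2^(-8) + 2^(-8)
    = 0.125 + 0.125 + 0.125 + 0.03125 + 0.015625 + 0.00390625 + 0.00390625
    = 110/256 = 0.4296875
Since 0.4296875 <= 1, Kraft's inequality IS satisfied.
A prefix code with these lengths CAN exist.

Kraft sum = 0.4296875. Satisfied.


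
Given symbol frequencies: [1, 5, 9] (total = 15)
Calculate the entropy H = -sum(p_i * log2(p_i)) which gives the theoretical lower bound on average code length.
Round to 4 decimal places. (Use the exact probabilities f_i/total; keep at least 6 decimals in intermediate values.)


Per-symbol terms -p_i * log2(p_i) with p_i = f_i/15:
  p = 1/15 = 0.066667: log2(p) = -3.906891, -p*log2(p) = 0.260459
  p = 5/15 = 0.333333: log2(p) = -1.584963, -p*log2(p) = 0.528321
  p = 9/15 = 0.600000: log2(p) = -0.736966, -p*log2(p) = 0.442179
H = 0.260459 + 0.528321 + 0.442179 = 1.230959

H = 1.231 bits/symbol


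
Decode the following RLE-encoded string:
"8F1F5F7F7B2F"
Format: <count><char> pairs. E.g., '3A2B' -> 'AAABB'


Expanding each <count><char> pair:
  8F -> 'FFFFFFFF'
  1F -> 'F'
  5F -> 'FFFFF'
  7F -> 'FFFFFFF'
  7B -> 'BBBBBBB'
  2F -> 'FF'

Decoded = FFFFFFFFFFFFFFFFFFFFFBBBBBBBFF


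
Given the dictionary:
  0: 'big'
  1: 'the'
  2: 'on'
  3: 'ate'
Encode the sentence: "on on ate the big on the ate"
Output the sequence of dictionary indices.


Look up each word in the dictionary:
  'on' -> 2
  'on' -> 2
  'ate' -> 3
  'the' -> 1
  'big' -> 0
  'on' -> 2
  'the' -> 1
  'ate' -> 3

Encoded: [2, 2, 3, 1, 0, 2, 1, 3]


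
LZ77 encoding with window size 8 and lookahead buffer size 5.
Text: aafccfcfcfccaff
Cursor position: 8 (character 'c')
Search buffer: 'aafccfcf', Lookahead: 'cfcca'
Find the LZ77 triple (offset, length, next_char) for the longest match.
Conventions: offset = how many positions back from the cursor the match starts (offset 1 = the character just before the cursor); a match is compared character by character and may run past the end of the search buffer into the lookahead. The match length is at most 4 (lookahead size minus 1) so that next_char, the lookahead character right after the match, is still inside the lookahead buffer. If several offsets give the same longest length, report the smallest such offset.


Try each offset into the search buffer:
  offset=1 (pos 7, char 'f'): match length 0
  offset=2 (pos 6, char 'c'): match length 3
  offset=3 (pos 5, char 'f'): match length 0
  offset=4 (pos 4, char 'c'): match length 3
  offset=5 (pos 3, char 'c'): match length 1
  offset=6 (pos 2, char 'f'): match length 0
  offset=7 (pos 1, char 'a'): match length 0
  offset=8 (pos 0, char 'a'): match length 0
Longest match has length 3, found at offsets 2, 4; take the smallest, offset 2.
next_char = character at position 8 + 3 = 11 -> 'c'

Best match: offset=2, length=3 (matching 'cfc' starting at position 6)
LZ77 triple: (2, 3, 'c')


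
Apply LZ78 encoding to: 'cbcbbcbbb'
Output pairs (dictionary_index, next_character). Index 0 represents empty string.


LZ78 encoding steps:
Dictionary: {0: ''}
Step 1: w='' (idx 0), next='c' -> output (0, 'c'), add 'c' as idx 1
Step 2: w='' (idx 0), next='b' -> output (0, 'b'), add 'b' as idx 2
Step 3: w='c' (idx 1), next='b' -> output (1, 'b'), add 'cb' as idx 3
Step 4: w='b' (idx 2), next='c' -> output (2, 'c'), add 'bc' as idx 4
Step 5: w='b' (idx 2), next='b' -> output (2, 'b'), add 'bb' as idx 5
Step 6: w='b' (idx 2), end of input -> output (2, '')


Encoded: [(0, 'c'), (0, 'b'), (1, 'b'), (2, 'c'), (2, 'b'), (2, '')]


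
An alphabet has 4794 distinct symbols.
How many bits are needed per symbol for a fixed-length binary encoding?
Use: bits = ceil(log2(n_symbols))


log2(4794) = 12.227
Bracket: 2^12 = 4096 < 4794 <= 2^13 = 8192
So ceil(log2(4794)) = 13

bits = ceil(log2(4794)) = ceil(12.227) = 13 bits


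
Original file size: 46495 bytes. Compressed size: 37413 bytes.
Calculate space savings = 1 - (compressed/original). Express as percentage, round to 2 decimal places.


ratio = compressed/original = 37413/46495 = 0.804667
savings = 1 - ratio = 1 - 0.804667 = 0.195333
as a percentage: 0.195333 * 100 = 19.53%

Space savings = 1 - 37413/46495 = 19.53%


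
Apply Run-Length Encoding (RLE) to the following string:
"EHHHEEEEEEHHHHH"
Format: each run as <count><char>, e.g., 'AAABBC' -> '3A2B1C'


Scanning runs left to right:
  i=0: run of 'E' x 1 -> '1E'
  i=1: run of 'H' x 3 -> '3H'
  i=4: run of 'E' x 6 -> '6E'
  i=10: run of 'H' x 5 -> '5H'

RLE = 1E3H6E5H


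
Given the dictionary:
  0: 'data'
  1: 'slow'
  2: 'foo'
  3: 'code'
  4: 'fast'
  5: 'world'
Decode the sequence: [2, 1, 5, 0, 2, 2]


Look up each index in the dictionary:
  2 -> 'foo'
  1 -> 'slow'
  5 -> 'world'
  0 -> 'data'
  2 -> 'foo'
  2 -> 'foo'

Decoded: "foo slow world data foo foo"


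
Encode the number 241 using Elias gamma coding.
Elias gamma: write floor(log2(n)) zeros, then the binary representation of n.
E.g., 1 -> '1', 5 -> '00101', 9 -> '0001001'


num_bits = floor(log2(241)) + 1 = 8
leading_zeros = num_bits - 1 = 7
binary(241) = 11110001

Elias gamma(241) = '0000000' + '11110001' = 000000011110001 (15 bits)


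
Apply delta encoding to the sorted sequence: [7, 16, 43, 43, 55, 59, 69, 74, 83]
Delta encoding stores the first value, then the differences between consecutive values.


First value: 7
Deltas:
  16 - 7 = 9
  43 - 16 = 27
  43 - 43 = 0
  55 - 43 = 12
  59 - 55 = 4
  69 - 59 = 10
  74 - 69 = 5
  83 - 74 = 9


Delta encoded: [7, 9, 27, 0, 12, 4, 10, 5, 9]


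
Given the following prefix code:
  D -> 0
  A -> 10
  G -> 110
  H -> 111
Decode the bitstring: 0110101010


Decoding step by step:
Bits 0 -> D
Bits 110 -> G
Bits 10 -> A
Bits 10 -> A
Bits 10 -> A


Decoded message: DGAAA


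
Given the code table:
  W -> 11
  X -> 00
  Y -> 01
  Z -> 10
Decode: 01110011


Decoding:
01 -> Y
11 -> W
00 -> X
11 -> W


Result: YWXW


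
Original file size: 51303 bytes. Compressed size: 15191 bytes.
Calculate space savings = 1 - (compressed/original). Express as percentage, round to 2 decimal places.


ratio = compressed/original = 15191/51303 = 0.296104
savings = 1 - ratio = 1 - 0.296104 = 0.703896
as a percentage: 0.703896 * 100 = 70.39%

Space savings = 1 - 15191/51303 = 70.39%


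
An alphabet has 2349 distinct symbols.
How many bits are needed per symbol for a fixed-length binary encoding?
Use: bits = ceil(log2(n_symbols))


log2(2349) = 11.1978
Bracket: 2^11 = 2048 < 2349 <= 2^12 = 4096
So ceil(log2(2349)) = 12

bits = ceil(log2(2349)) = ceil(11.1978) = 12 bits


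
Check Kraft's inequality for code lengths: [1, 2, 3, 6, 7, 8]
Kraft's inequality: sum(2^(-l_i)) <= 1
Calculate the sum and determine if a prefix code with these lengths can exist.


Sum = 2^(-1) + 2^(-2) + 2^(-3) + 2^(-6) + 2^(-7) + 2^(-8)
    = 0.5 + 0.25 + 0.125 + 0.015625 + 0.0078125 + 0.00390625
    = 231/256 = 0.90234375
Since 0.90234375 <= 1, Kraft's inequality IS satisfied.
A prefix code with these lengths CAN exist.

Kraft sum = 0.90234375. Satisfied.


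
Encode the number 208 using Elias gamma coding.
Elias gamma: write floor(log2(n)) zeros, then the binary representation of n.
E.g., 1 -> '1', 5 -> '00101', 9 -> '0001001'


num_bits = floor(log2(208)) + 1 = 8
leading_zeros = num_bits - 1 = 7
binary(208) = 11010000

Elias gamma(208) = '0000000' + '11010000' = 000000011010000 (15 bits)


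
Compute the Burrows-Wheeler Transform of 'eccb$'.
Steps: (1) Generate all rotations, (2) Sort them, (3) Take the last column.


Rotations (sorted):
  0: $eccb -> last char: b
  1: b$ecc -> last char: c
  2: cb$ec -> last char: c
  3: ccb$e -> last char: e
  4: eccb$ -> last char: $


BWT = bcce$


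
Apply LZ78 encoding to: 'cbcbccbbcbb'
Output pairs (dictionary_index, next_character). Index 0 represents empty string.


LZ78 encoding steps:
Dictionary: {0: ''}
Step 1: w='' (idx 0), next='c' -> output (0, 'c'), add 'c' as idx 1
Step 2: w='' (idx 0), next='b' -> output (0, 'b'), add 'b' as idx 2
Step 3: w='c' (idx 1), next='b' -> output (1, 'b'), add 'cb' as idx 3
Step 4: w='c' (idx 1), next='c' -> output (1, 'c'), add 'cc' as idx 4
Step 5: w='b' (idx 2), next='b' -> output (2, 'b'), add 'bb' as idx 5
Step 6: w='cb' (idx 3), next='b' -> output (3, 'b'), add 'cbb' as idx 6


Encoded: [(0, 'c'), (0, 'b'), (1, 'b'), (1, 'c'), (2, 'b'), (3, 'b')]


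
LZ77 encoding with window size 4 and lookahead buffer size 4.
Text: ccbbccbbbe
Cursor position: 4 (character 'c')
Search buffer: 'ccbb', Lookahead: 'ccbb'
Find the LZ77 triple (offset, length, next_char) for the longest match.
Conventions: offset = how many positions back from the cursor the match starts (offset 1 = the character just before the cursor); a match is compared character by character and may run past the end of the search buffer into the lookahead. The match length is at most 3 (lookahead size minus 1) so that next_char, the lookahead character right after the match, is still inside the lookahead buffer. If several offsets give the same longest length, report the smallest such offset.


Try each offset into the search buffer:
  offset=1 (pos 3, char 'b'): match length 0
  offset=2 (pos 2, char 'b'): match length 0
  offset=3 (pos 1, char 'c'): match length 1
  offset=4 (pos 0, char 'c'): match length 3
Longest match has length 3 at offset 4.
next_char = character at position 4 + 3 = 7 -> 'b'

Best match: offset=4, length=3 (matching 'ccb' starting at position 0)
LZ77 triple: (4, 3, 'b')


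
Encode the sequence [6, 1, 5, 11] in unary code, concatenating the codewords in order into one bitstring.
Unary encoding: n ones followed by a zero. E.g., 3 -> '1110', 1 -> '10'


Encode each number as n ones followed by a terminating 0:
  6 -> 1111110 (7 bits)
  1 -> 10 (2 bits)
  5 -> 111110 (6 bits)
  11 -> 111111111110 (12 bits)
Total length = 7 + 2 + 6 + 12 = 27 bits.

Unary([6, 1, 5, 11]) = 111111010111110111111111110 (27 bits)


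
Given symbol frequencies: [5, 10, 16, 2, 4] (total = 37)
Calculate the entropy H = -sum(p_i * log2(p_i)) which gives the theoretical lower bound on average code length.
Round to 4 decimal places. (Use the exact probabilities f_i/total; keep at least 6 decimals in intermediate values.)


Per-symbol terms -p_i * log2(p_i) with p_i = f_i/37:
  p = 5/37 = 0.135135: log2(p) = -2.887525, -p*log2(p) = 0.390206
  p = 10/37 = 0.270270: log2(p) = -1.887525, -p*log2(p) = 0.510142
  p = 16/37 = 0.432432: log2(p) = -1.209453, -p*log2(p) = 0.523007
  p = 2/37 = 0.054054: log2(p) = -4.209453, -p*log2(p) = 0.227538
  p = 4/37 = 0.108108: log2(p) = -3.209453, -p*log2(p) = 0.346968
H = 0.390206 + 0.510142 + 0.523007 + 0.227538 + 0.346968 = 1.997861

H = 1.9979 bits/symbol


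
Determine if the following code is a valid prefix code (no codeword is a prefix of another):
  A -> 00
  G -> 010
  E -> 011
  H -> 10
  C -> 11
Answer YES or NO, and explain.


Checking each pair (does one codeword prefix another?):
  A='00' vs G='010': no prefix
  A='00' vs E='011': no prefix
  A='00' vs H='10': no prefix
  A='00' vs C='11': no prefix
  G='010' vs A='00': no prefix
  G='010' vs E='011': no prefix
  G='010' vs H='10': no prefix
  G='010' vs C='11': no prefix
  E='011' vs A='00': no prefix
  E='011' vs G='010': no prefix
  E='011' vs H='10': no prefix
  E='011' vs C='11': no prefix
  H='10' vs A='00': no prefix
  H='10' vs G='010': no prefix
  H='10' vs E='011': no prefix
  H='10' vs C='11': no prefix
  C='11' vs A='00': no prefix
  C='11' vs G='010': no prefix
  C='11' vs E='011': no prefix
  C='11' vs H='10': no prefix
No violation found over all pairs.

YES -- this is a valid prefix code. No codeword is a prefix of any other codeword.


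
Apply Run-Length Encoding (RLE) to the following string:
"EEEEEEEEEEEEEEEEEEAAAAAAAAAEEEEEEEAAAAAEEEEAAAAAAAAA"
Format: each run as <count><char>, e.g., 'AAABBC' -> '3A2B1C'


Scanning runs left to right:
  i=0: run of 'E' x 18 -> '18E'
  i=18: run of 'A' x 9 -> '9A'
  i=27: run of 'E' x 7 -> '7E'
  i=34: run of 'A' x 5 -> '5A'
  i=39: run of 'E' x 4 -> '4E'
  i=43: run of 'A' x 9 -> '9A'

RLE = 18E9A7E5A4E9A


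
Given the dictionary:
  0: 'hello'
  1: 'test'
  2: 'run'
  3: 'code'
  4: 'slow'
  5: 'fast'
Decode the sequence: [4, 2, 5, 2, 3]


Look up each index in the dictionary:
  4 -> 'slow'
  2 -> 'run'
  5 -> 'fast'
  2 -> 'run'
  3 -> 'code'

Decoded: "slow run fast run code"


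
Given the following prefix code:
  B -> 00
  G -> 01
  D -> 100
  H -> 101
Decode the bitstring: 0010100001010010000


Decoding step by step:
Bits 00 -> B
Bits 101 -> H
Bits 00 -> B
Bits 00 -> B
Bits 101 -> H
Bits 00 -> B
Bits 100 -> D
Bits 00 -> B


Decoded message: BHBBHBDB


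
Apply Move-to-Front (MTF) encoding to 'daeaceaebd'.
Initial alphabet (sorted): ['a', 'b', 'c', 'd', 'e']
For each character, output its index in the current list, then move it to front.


MTF encoding:
'd': index 3 in ['a', 'b', 'c', 'd', 'e'] -> ['d', 'a', 'b', 'c', 'e']
'a': index 1 in ['d', 'a', 'b', 'c', 'e'] -> ['a', 'd', 'b', 'c', 'e']
'e': index 4 in ['a', 'd', 'b', 'c', 'e'] -> ['e', 'a', 'd', 'b', 'c']
'a': index 1 in ['e', 'a', 'd', 'b', 'c'] -> ['a', 'e', 'd', 'b', 'c']
'c': index 4 in ['a', 'e', 'd', 'b', 'c'] -> ['c', 'a', 'e', 'd', 'b']
'e': index 2 in ['c', 'a', 'e', 'd', 'b'] -> ['e', 'c', 'a', 'd', 'b']
'a': index 2 in ['e', 'c', 'a', 'd', 'b'] -> ['a', 'e', 'c', 'd', 'b']
'e': index 1 in ['a', 'e', 'c', 'd', 'b'] -> ['e', 'a', 'c', 'd', 'b']
'b': index 4 in ['e', 'a', 'c', 'd', 'b'] -> ['b', 'e', 'a', 'c', 'd']
'd': index 4 in ['b', 'e', 'a', 'c', 'd'] -> ['d', 'b', 'e', 'a', 'c']


Output: [3, 1, 4, 1, 4, 2, 2, 1, 4, 4]


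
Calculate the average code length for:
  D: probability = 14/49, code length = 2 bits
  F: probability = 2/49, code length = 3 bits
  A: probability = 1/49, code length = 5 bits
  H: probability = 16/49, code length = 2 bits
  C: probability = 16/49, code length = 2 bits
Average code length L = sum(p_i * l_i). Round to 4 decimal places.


Weighted contributions p_i * l_i:
  D: (14/49) * 2 = 28/49
  F: (2/49) * 3 = 6/49
  A: (1/49) * 5 = 5/49
  H: (16/49) * 2 = 32/49
  C: (16/49) * 2 = 32/49
Sum = (28 + 6 + 5 + 32 + 32)/49 = 103/49

L = 103/49 = 2.1020 bits/symbol


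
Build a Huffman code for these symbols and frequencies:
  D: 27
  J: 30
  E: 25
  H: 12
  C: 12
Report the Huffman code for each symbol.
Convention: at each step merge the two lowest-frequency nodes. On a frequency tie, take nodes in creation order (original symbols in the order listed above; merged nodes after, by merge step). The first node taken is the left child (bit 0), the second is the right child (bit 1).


Huffman tree construction:
Step 1: Merge H(12) + C(12) = 24
Step 2: Merge (H+C)(24) + E(25) = 49
Step 3: Merge D(27) + J(30) = 57
Step 4: Merge ((H+C)+E)(49) + (D+J)(57) = 106
Read each symbol's code off the tree from the root (left child = 0, right child = 1).

Codes:
  D: 10 (length 2)
  J: 11 (length 2)
  E: 01 (length 2)
  H: 000 (length 3)
  C: 001 (length 3)
Average code length: 236/106 = 2.2264 bits/symbol


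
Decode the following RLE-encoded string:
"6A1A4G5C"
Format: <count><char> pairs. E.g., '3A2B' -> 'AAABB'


Expanding each <count><char> pair:
  6A -> 'AAAAAA'
  1A -> 'A'
  4G -> 'GGGG'
  5C -> 'CCCCC'

Decoded = AAAAAAAGGGGCCCCC


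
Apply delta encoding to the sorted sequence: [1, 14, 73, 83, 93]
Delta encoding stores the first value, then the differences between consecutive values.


First value: 1
Deltas:
  14 - 1 = 13
  73 - 14 = 59
  83 - 73 = 10
  93 - 83 = 10


Delta encoded: [1, 13, 59, 10, 10]


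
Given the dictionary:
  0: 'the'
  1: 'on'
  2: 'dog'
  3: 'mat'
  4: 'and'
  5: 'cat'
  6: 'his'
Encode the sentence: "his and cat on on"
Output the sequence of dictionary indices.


Look up each word in the dictionary:
  'his' -> 6
  'and' -> 4
  'cat' -> 5
  'on' -> 1
  'on' -> 1

Encoded: [6, 4, 5, 1, 1]


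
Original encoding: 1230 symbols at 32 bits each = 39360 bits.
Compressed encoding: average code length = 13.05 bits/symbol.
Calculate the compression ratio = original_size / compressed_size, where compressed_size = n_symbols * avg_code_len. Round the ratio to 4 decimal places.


original_size = n_symbols * orig_bits = 1230 * 32 = 39360 bits
compressed_size = n_symbols * avg_code_len = 1230 * 13.05 = 16051.5 bits
ratio = original_size / compressed_size = 39360 / 16051.5 = 2.4521

Compression ratio = 2.4521


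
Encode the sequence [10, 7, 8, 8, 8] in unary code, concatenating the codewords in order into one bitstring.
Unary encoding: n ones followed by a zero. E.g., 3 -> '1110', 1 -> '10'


Encode each number as n ones followed by a terminating 0:
  10 -> 11111111110 (11 bits)
  7 -> 11111110 (8 bits)
  8 -> 111111110 (9 bits)
  8 -> 111111110 (9 bits)
  8 -> 111111110 (9 bits)
Total length = 11 + 8 + 9 + 9 + 9 = 46 bits.

Unary([10, 7, 8, 8, 8]) = 1111111111011111110111111110111111110111111110 (46 bits)


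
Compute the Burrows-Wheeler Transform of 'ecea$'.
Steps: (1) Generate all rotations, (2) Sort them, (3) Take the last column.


Rotations (sorted):
  0: $ecea -> last char: a
  1: a$ece -> last char: e
  2: cea$e -> last char: e
  3: ea$ec -> last char: c
  4: ecea$ -> last char: $


BWT = aeec$


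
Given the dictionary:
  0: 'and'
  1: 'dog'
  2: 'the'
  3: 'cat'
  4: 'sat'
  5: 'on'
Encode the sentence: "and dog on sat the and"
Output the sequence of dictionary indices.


Look up each word in the dictionary:
  'and' -> 0
  'dog' -> 1
  'on' -> 5
  'sat' -> 4
  'the' -> 2
  'and' -> 0

Encoded: [0, 1, 5, 4, 2, 0]


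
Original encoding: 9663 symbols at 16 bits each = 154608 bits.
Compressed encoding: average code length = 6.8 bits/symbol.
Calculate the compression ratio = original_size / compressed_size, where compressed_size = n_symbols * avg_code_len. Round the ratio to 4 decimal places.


original_size = n_symbols * orig_bits = 9663 * 16 = 154608 bits
compressed_size = n_symbols * avg_code_len = 9663 * 6.8 = 65708.4 bits
ratio = original_size / compressed_size = 154608 / 65708.4 = 2.3529

Compression ratio = 2.3529


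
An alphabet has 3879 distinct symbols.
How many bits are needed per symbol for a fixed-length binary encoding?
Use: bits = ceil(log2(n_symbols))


log2(3879) = 11.9215
Bracket: 2^11 = 2048 < 3879 <= 2^12 = 4096
So ceil(log2(3879)) = 12

bits = ceil(log2(3879)) = ceil(11.9215) = 12 bits


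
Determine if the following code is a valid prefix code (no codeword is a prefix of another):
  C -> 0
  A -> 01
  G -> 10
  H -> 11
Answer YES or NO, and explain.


Checking each pair (does one codeword prefix another?):
  C='0' vs A='01': prefix -- VIOLATION

NO -- this is NOT a valid prefix code. C (0) is a prefix of A (01).


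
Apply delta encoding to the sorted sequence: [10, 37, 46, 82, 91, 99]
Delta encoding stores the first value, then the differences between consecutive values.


First value: 10
Deltas:
  37 - 10 = 27
  46 - 37 = 9
  82 - 46 = 36
  91 - 82 = 9
  99 - 91 = 8


Delta encoded: [10, 27, 9, 36, 9, 8]


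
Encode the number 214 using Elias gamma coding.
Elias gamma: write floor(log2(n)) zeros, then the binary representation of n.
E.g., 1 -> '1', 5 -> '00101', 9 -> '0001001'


num_bits = floor(log2(214)) + 1 = 8
leading_zeros = num_bits - 1 = 7
binary(214) = 11010110

Elias gamma(214) = '0000000' + '11010110' = 000000011010110 (15 bits)


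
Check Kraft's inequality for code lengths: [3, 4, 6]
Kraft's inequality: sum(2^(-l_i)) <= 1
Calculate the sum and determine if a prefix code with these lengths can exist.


Sum = 2^(-3) + 2^(-4) + 2^(-6)
    = 0.125 + 0.0625 + 0.015625
    = 13/64 = 0.203125
Since 0.203125 <= 1, Kraft's inequality IS satisfied.
A prefix code with these lengths CAN exist.

Kraft sum = 0.203125. Satisfied.


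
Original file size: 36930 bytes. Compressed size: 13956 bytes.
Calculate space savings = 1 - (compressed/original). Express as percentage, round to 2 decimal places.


ratio = compressed/original = 13956/36930 = 0.377904
savings = 1 - ratio = 1 - 0.377904 = 0.622096
as a percentage: 0.622096 * 100 = 62.21%

Space savings = 1 - 13956/36930 = 62.21%


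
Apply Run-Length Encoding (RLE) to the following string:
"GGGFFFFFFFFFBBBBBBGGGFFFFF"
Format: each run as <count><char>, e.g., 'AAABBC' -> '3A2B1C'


Scanning runs left to right:
  i=0: run of 'G' x 3 -> '3G'
  i=3: run of 'F' x 9 -> '9F'
  i=12: run of 'B' x 6 -> '6B'
  i=18: run of 'G' x 3 -> '3G'
  i=21: run of 'F' x 5 -> '5F'

RLE = 3G9F6B3G5F


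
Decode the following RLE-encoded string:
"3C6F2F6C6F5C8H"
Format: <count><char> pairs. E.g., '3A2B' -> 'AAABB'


Expanding each <count><char> pair:
  3C -> 'CCC'
  6F -> 'FFFFFF'
  2F -> 'FF'
  6C -> 'CCCCCC'
  6F -> 'FFFFFF'
  5C -> 'CCCCC'
  8H -> 'HHHHHHHH'

Decoded = CCCFFFFFFFFCCCCCCFFFFFFCCCCCHHHHHHHH


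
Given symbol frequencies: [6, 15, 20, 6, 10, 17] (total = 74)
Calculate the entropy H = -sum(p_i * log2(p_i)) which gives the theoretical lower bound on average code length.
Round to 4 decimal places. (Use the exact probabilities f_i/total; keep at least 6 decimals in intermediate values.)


Per-symbol terms -p_i * log2(p_i) with p_i = f_i/74:
  p = 6/74 = 0.081081: log2(p) = -3.624491, -p*log2(p) = 0.293878
  p = 15/74 = 0.202703: log2(p) = -2.302563, -p*log2(p) = 0.466736
  p = 20/74 = 0.270270: log2(p) = -1.887525, -p*log2(p) = 0.510142
  p = 6/74 = 0.081081: log2(p) = -3.624491, -p*log2(p) = 0.293878
  p = 10/74 = 0.135135: log2(p) = -2.887525, -p*log2(p) = 0.390206
  p = 17/74 = 0.229730: log2(p) = -2.121991, -p*log2(p) = 0.487484
H = 0.293878 + 0.466736 + 0.510142 + 0.293878 + 0.390206 + 0.487484 = 2.442324

H = 2.4423 bits/symbol


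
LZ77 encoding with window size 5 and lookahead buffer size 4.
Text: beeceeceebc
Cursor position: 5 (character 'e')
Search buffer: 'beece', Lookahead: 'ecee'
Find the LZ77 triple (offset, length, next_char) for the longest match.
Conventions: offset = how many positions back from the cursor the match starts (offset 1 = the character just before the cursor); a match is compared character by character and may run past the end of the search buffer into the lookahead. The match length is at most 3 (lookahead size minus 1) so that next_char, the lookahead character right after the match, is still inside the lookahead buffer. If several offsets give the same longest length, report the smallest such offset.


Try each offset into the search buffer:
  offset=1 (pos 4, char 'e'): match length 1
  offset=2 (pos 3, char 'c'): match length 0
  offset=3 (pos 2, char 'e'): match length 3
  offset=4 (pos 1, char 'e'): match length 1
  offset=5 (pos 0, char 'b'): match length 0
Longest match has length 3 at offset 3.
next_char = character at position 5 + 3 = 8 -> 'e'

Best match: offset=3, length=3 (matching 'ece' starting at position 2)
LZ77 triple: (3, 3, 'e')


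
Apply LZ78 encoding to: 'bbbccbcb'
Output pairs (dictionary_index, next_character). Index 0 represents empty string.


LZ78 encoding steps:
Dictionary: {0: ''}
Step 1: w='' (idx 0), next='b' -> output (0, 'b'), add 'b' as idx 1
Step 2: w='b' (idx 1), next='b' -> output (1, 'b'), add 'bb' as idx 2
Step 3: w='' (idx 0), next='c' -> output (0, 'c'), add 'c' as idx 3
Step 4: w='c' (idx 3), next='b' -> output (3, 'b'), add 'cb' as idx 4
Step 5: w='cb' (idx 4), end of input -> output (4, '')


Encoded: [(0, 'b'), (1, 'b'), (0, 'c'), (3, 'b'), (4, '')]


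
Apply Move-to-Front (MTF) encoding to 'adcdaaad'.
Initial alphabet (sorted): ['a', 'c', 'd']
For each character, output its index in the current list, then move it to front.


MTF encoding:
'a': index 0 in ['a', 'c', 'd'] -> ['a', 'c', 'd']
'd': index 2 in ['a', 'c', 'd'] -> ['d', 'a', 'c']
'c': index 2 in ['d', 'a', 'c'] -> ['c', 'd', 'a']
'd': index 1 in ['c', 'd', 'a'] -> ['d', 'c', 'a']
'a': index 2 in ['d', 'c', 'a'] -> ['a', 'd', 'c']
'a': index 0 in ['a', 'd', 'c'] -> ['a', 'd', 'c']
'a': index 0 in ['a', 'd', 'c'] -> ['a', 'd', 'c']
'd': index 1 in ['a', 'd', 'c'] -> ['d', 'a', 'c']


Output: [0, 2, 2, 1, 2, 0, 0, 1]


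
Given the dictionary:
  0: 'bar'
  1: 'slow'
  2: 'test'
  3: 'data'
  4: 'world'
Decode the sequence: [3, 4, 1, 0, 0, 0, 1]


Look up each index in the dictionary:
  3 -> 'data'
  4 -> 'world'
  1 -> 'slow'
  0 -> 'bar'
  0 -> 'bar'
  0 -> 'bar'
  1 -> 'slow'

Decoded: "data world slow bar bar bar slow"


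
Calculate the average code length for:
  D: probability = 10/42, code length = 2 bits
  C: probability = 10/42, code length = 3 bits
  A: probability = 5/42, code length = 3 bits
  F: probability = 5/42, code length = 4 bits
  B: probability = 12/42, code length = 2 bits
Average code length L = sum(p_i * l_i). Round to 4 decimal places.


Weighted contributions p_i * l_i:
  D: (10/42) * 2 = 20/42
  C: (10/42) * 3 = 30/42
  A: (5/42) * 3 = 15/42
  F: (5/42) * 4 = 20/42
  B: (12/42) * 2 = 24/42
Sum = (20 + 30 + 15 + 20 + 24)/42 = 109/42

L = 109/42 = 2.5952 bits/symbol


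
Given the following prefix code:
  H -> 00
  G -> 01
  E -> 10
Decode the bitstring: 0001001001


Decoding step by step:
Bits 00 -> H
Bits 01 -> G
Bits 00 -> H
Bits 10 -> E
Bits 01 -> G


Decoded message: HGHEG


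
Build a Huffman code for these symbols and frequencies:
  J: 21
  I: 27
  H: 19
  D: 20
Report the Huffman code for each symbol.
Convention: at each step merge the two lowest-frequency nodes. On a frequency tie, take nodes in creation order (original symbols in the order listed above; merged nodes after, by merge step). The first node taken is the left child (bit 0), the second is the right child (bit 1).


Huffman tree construction:
Step 1: Merge H(19) + D(20) = 39
Step 2: Merge J(21) + I(27) = 48
Step 3: Merge (H+D)(39) + (J+I)(48) = 87
Read each symbol's code off the tree from the root (left child = 0, right child = 1).

Codes:
  J: 10 (length 2)
  I: 11 (length 2)
  H: 00 (length 2)
  D: 01 (length 2)
Average code length: 174/87 = 2.0000 bits/symbol
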